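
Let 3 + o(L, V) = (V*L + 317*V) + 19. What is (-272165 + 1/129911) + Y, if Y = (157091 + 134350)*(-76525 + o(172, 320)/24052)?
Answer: -17420454795437311533/781154843 ≈ -2.2301e+10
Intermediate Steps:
o(L, V) = 16 + 317*V + L*V (o(L, V) = -3 + ((V*L + 317*V) + 19) = -3 + ((L*V + 317*V) + 19) = -3 + ((317*V + L*V) + 19) = -3 + (19 + 317*V + L*V) = 16 + 317*V + L*V)
Y = -134093665605141/6013 (Y = (157091 + 134350)*(-76525 + (16 + 317*320 + 172*320)/24052) = 291441*(-76525 + (16 + 101440 + 55040)*(1/24052)) = 291441*(-76525 + 156496*(1/24052)) = 291441*(-76525 + 39124/6013) = 291441*(-460105701/6013) = -134093665605141/6013 ≈ -2.2301e+10)
(-272165 + 1/129911) + Y = (-272165 + 1/129911) - 134093665605141/6013 = -35357227314/129911 - 134093665605141/6013 = -17420454795437311533/781154843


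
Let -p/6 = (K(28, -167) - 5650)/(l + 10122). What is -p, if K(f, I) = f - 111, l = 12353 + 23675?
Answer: -1323/1775 ≈ -0.74535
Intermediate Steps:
l = 36028
K(f, I) = -111 + f
p = 1323/1775 (p = -6*((-111 + 28) - 5650)/(36028 + 10122) = -6*(-83 - 5650)/46150 = -(-34398)/46150 = -6*(-441/3550) = 1323/1775 ≈ 0.74535)
-p = -1*1323/1775 = -1323/1775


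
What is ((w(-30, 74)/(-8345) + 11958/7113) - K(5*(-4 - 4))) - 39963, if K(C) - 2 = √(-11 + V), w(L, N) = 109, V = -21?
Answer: -790714285444/19785995 - 4*I*√2 ≈ -39963.0 - 5.6569*I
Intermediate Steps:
K(C) = 2 + 4*I*√2 (K(C) = 2 + √(-11 - 21) = 2 + √(-32) = 2 + 4*I*√2)
((w(-30, 74)/(-8345) + 11958/7113) - K(5*(-4 - 4))) - 39963 = ((109/(-8345) + 11958/7113) - (2 + 4*I*√2)) - 39963 = ((109*(-1/8345) + 11958*(1/7113)) + (-2 - 4*I*√2)) - 39963 = ((-109/8345 + 3986/2371) + (-2 - 4*I*√2)) - 39963 = (33004731/19785995 + (-2 - 4*I*√2)) - 39963 = (-6567259/19785995 - 4*I*√2) - 39963 = -790714285444/19785995 - 4*I*√2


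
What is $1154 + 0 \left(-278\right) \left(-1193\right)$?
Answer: $1154$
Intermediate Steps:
$1154 + 0 \left(-278\right) \left(-1193\right) = 1154 + 0 \left(-1193\right) = 1154 + 0 = 1154$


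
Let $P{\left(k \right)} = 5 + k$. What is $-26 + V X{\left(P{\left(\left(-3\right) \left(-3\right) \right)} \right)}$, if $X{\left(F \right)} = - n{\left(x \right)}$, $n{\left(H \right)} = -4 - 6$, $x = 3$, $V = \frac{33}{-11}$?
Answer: $-56$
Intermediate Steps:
$V = -3$ ($V = 33 \left(- \frac{1}{11}\right) = -3$)
$n{\left(H \right)} = -10$ ($n{\left(H \right)} = -4 - 6 = -10$)
$X{\left(F \right)} = 10$ ($X{\left(F \right)} = \left(-1\right) \left(-10\right) = 10$)
$-26 + V X{\left(P{\left(\left(-3\right) \left(-3\right) \right)} \right)} = -26 - 30 = -56$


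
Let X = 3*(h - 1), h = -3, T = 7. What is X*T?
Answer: -84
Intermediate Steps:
X = -12 (X = 3*(-3 - 1) = 3*(-4) = -12)
X*T = -12*7 = -84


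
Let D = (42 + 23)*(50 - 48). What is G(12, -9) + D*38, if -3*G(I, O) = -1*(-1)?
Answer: 14819/3 ≈ 4939.7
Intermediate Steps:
G(I, O) = -⅓ (G(I, O) = -(-1)*(-1)/3 = -⅓*1 = -⅓)
D = 130 (D = 65*2 = 130)
G(12, -9) + D*38 = -⅓ + 130*38 = -⅓ + 4940 = 14819/3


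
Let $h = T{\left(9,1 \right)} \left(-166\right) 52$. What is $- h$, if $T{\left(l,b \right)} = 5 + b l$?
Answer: $120848$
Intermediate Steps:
$h = -120848$ ($h = \left(5 + 1 \cdot 9\right) \left(-166\right) 52 = \left(5 + 9\right) \left(-166\right) 52 = 14 \left(-166\right) 52 = \left(-2324\right) 52 = -120848$)
$- h = \left(-1\right) \left(-120848\right) = 120848$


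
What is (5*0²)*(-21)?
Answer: 0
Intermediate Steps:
(5*0²)*(-21) = (5*0)*(-21) = 0*(-21) = 0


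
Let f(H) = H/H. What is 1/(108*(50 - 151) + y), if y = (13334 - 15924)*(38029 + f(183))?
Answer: -1/98508608 ≈ -1.0151e-8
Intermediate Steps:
f(H) = 1
y = -98497700 (y = (13334 - 15924)*(38029 + 1) = -2590*38030 = -98497700)
1/(108*(50 - 151) + y) = 1/(108*(50 - 151) - 98497700) = 1/(108*(-101) - 98497700) = 1/(-10908 - 98497700) = 1/(-98508608) = -1/98508608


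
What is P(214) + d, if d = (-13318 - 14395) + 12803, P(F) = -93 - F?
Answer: -15217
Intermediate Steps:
d = -14910 (d = -27713 + 12803 = -14910)
P(214) + d = (-93 - 1*214) - 14910 = (-93 - 214) - 14910 = -307 - 14910 = -15217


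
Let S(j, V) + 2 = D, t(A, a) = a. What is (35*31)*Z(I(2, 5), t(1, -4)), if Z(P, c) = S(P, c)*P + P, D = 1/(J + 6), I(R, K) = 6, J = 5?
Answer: -65100/11 ≈ -5918.2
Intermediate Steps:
D = 1/11 (D = 1/(5 + 6) = 1/11 ≈ 0.090909)
S(j, V) = -21/11 (S(j, V) = -2 + 1/11 = -21/11)
Z(P, c) = -10*P/11 (Z(P, c) = -21*P/11 + P = -10*P/11)
(35*31)*Z(I(2, 5), t(1, -4)) = (35*31)*(-10/11*6) = 1085*(-60/11) = -65100/11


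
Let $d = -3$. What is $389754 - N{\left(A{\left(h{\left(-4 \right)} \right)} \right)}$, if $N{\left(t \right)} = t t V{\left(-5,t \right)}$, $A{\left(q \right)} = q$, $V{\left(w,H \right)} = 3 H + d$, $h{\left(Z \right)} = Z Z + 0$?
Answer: $378234$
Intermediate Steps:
$h{\left(Z \right)} = Z^{2}$ ($h{\left(Z \right)} = Z^{2} + 0 = Z^{2}$)
$V{\left(w,H \right)} = -3 + 3 H$ ($V{\left(w,H \right)} = 3 H - 3 = -3 + 3 H$)
$N{\left(t \right)} = t^{2} \left(-3 + 3 t\right)$ ($N{\left(t \right)} = t t \left(-3 + 3 t\right) = t^{2} \left(-3 + 3 t\right)$)
$389754 - N{\left(A{\left(h{\left(-4 \right)} \right)} \right)} = 389754 - 3 \left(\left(-4\right)^{2}\right)^{2} \left(-1 + \left(-4\right)^{2}\right) = 389754 - 3 \cdot 16^{2} \left(-1 + 16\right) = 389754 - 3 \cdot 256 \cdot 15 = 389754 - 11520 = 378234$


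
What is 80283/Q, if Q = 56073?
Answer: 26761/18691 ≈ 1.4318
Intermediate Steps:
80283/Q = 80283/56073 = 80283*(1/56073) = 26761/18691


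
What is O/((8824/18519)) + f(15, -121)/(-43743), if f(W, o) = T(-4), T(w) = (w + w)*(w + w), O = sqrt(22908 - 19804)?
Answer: -64/43743 + 18519*sqrt(194)/2206 ≈ 116.93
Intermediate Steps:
O = 4*sqrt(194) (O = sqrt(3104) = 4*sqrt(194) ≈ 55.714)
T(w) = 4*w**2 (T(w) = (2*w)*(2*w) = 4*w**2)
f(W, o) = 64 (f(W, o) = 4*(-4)**2 = 4*16 = 64)
O/((8824/18519)) + f(15, -121)/(-43743) = (4*sqrt(194))/((8824/18519)) + 64/(-43743) = (4*sqrt(194))/((8824*(1/18519))) + 64*(-1/43743) = (4*sqrt(194))/(8824/18519) - 64/43743 = (4*sqrt(194))*(18519/8824) - 64/43743 = 18519*sqrt(194)/2206 - 64/43743 = -64/43743 + 18519*sqrt(194)/2206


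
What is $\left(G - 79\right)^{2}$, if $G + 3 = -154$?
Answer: $55696$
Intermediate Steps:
$G = -157$ ($G = -3 - 154 = -157$)
$\left(G - 79\right)^{2} = \left(-157 - 79\right)^{2} = \left(-236\right)^{2} = 55696$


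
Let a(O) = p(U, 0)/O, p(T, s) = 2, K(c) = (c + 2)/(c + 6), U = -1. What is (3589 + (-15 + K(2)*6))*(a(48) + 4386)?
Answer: 376532905/24 ≈ 1.5689e+7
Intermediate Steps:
K(c) = (2 + c)/(6 + c)
a(O) = 2/O
(3589 + (-15 + K(2)*6))*(a(48) + 4386) = (3589 + (-15 + ((2 + 2)/(6 + 2))*6))*(2/48 + 4386) = (3589 + (-15 + (4/8)*6))*(2*(1/48) + 4386) = (3589 + (-15 + ((⅛)*4)*6))*(1/24 + 4386) = (3589 + (-15 + (½)*6))*(105265/24) = (3589 + (-15 + 3))*(105265/24) = (3589 - 12)*(105265/24) = 3577*(105265/24) = 376532905/24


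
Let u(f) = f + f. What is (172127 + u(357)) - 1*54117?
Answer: 118724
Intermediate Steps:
u(f) = 2*f
(172127 + u(357)) - 1*54117 = (172127 + 2*357) - 1*54117 = (172127 + 714) - 54117 = 172841 - 54117 = 118724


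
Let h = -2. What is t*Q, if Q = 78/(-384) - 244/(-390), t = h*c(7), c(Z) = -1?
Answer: 5273/6240 ≈ 0.84503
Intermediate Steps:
t = 2 (t = -2*(-1) = 2)
Q = 5273/12480 (Q = 78*(-1/384) - 244*(-1/390) = -13/64 + 122/195 = 5273/12480 ≈ 0.42252)
t*Q = 2*(5273/12480) = 5273/6240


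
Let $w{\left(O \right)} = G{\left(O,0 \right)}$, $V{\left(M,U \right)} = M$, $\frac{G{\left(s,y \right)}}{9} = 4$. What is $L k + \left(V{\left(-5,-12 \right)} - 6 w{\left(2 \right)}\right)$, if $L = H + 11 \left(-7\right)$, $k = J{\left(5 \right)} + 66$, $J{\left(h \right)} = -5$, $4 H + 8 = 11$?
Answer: $- \frac{19489}{4} \approx -4872.3$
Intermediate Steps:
$H = \frac{3}{4}$ ($H = -2 + \frac{1}{4} \cdot 11 = -2 + \frac{11}{4} = \frac{3}{4} \approx 0.75$)
$G{\left(s,y \right)} = 36$ ($G{\left(s,y \right)} = 9 \cdot 4 = 36$)
$w{\left(O \right)} = 36$
$k = 61$ ($k = -5 + 66 = 61$)
$L = - \frac{305}{4}$ ($L = \frac{3}{4} + 11 \left(-7\right) = \frac{3}{4} - 77 = - \frac{305}{4} \approx -76.25$)
$L k + \left(V{\left(-5,-12 \right)} - 6 w{\left(2 \right)}\right) = \left(- \frac{305}{4}\right) 61 - \left(5 + 6 \cdot 36\right) = - \frac{18605}{4} - 221 = - \frac{19489}{4}$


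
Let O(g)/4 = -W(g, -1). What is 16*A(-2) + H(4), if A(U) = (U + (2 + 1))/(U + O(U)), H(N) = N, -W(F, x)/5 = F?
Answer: 76/21 ≈ 3.6190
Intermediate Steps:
W(F, x) = -5*F
O(g) = 20*g (O(g) = 4*(-(-5)*g) = 4*(5*g) = 20*g)
A(U) = (3 + U)/(21*U) (A(U) = (U + (2 + 1))/(U + 20*U) = (U + 3)/((21*U)) = (3 + U)*(1/(21*U)) = (3 + U)/(21*U))
16*A(-2) + H(4) = 16*((1/21)*(3 - 2)/(-2)) + 4 = 16*((1/21)*(-1/2)*1) + 4 = 16*(-1/42) + 4 = -8/21 + 4 = 76/21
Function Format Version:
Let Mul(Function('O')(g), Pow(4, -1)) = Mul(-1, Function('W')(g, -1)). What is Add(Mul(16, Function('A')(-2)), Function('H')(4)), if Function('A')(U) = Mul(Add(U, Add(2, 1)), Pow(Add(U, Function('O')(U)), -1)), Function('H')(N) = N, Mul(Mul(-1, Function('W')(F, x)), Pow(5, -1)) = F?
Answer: Rational(76, 21) ≈ 3.6190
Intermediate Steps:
Function('W')(F, x) = Mul(-5, F)
Function('O')(g) = Mul(20, g) (Function('O')(g) = Mul(4, Mul(-1, Mul(-5, g))) = Mul(4, Mul(5, g)) = Mul(20, g))
Function('A')(U) = Mul(Rational(1, 21), Pow(U, -1), Add(3, U)) (Function('A')(U) = Mul(Add(U, Add(2, 1)), Pow(Add(U, Mul(20, U)), -1)) = Mul(Add(U, 3), Pow(Mul(21, U), -1)) = Mul(Add(3, U), Mul(Rational(1, 21), Pow(U, -1))) = Mul(Rational(1, 21), Pow(U, -1), Add(3, U)))
Add(Mul(16, Function('A')(-2)), Function('H')(4)) = Add(Mul(16, Mul(Rational(1, 21), Pow(-2, -1), Add(3, -2))), 4) = Add(Mul(16, Mul(Rational(1, 21), Rational(-1, 2), 1)), 4) = Add(Mul(16, Rational(-1, 42)), 4) = Add(Rational(-8, 21), 4) = Rational(76, 21)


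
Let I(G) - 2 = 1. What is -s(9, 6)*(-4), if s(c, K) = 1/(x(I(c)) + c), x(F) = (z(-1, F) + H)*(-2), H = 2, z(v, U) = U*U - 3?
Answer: -4/7 ≈ -0.57143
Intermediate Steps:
z(v, U) = -3 + U² (z(v, U) = U² - 3 = -3 + U²)
I(G) = 3 (I(G) = 2 + 1 = 3)
x(F) = 2 - 2*F² (x(F) = ((-3 + F²) + 2)*(-2) = (-1 + F²)*(-2) = 2 - 2*F²)
s(c, K) = 1/(-16 + c) (s(c, K) = 1/((2 - 2*3²) + c) = 1/((2 - 2*9) + c) = 1/((2 - 18) + c) = 1/(-16 + c))
-s(9, 6)*(-4) = -(-4)/(-16 + 9) = -(-4)/(-7) = -(-1)*(-4)/7 = -1*4/7 = -4/7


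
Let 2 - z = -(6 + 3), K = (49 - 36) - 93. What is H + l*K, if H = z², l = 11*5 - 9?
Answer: -3559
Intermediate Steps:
l = 46 (l = 55 - 9 = 46)
K = -80 (K = 13 - 93 = -80)
z = 11 (z = 2 - (-1)*(6 + 3) = 2 - (-1)*9 = 2 - 1*(-9) = 2 + 9 = 11)
H = 121 (H = 11² = 121)
H + l*K = 121 + 46*(-80) = 121 - 3680 = -3559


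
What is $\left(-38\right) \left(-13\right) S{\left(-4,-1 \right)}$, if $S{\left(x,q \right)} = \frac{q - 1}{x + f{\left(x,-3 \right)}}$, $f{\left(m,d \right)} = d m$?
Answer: $- \frac{247}{2} \approx -123.5$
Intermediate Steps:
$S{\left(x,q \right)} = - \frac{-1 + q}{2 x}$ ($S{\left(x,q \right)} = \frac{q - 1}{x - 3 x} = \frac{-1 + q}{\left(-2\right) x} = \left(-1 + q\right) \left(- \frac{1}{2 x}\right) = - \frac{-1 + q}{2 x}$)
$\left(-38\right) \left(-13\right) S{\left(-4,-1 \right)} = \left(-38\right) \left(-13\right) \frac{1 - -1}{2 \left(-4\right)} = 494 \cdot \frac{1}{2} \left(- \frac{1}{4}\right) \left(1 + 1\right) = 494 \cdot \frac{1}{2} \left(- \frac{1}{4}\right) 2 = 494 \left(- \frac{1}{4}\right) = - \frac{247}{2}$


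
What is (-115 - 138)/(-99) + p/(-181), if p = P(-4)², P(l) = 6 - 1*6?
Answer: 23/9 ≈ 2.5556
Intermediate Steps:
P(l) = 0 (P(l) = 6 - 6 = 0)
p = 0 (p = 0² = 0)
(-115 - 138)/(-99) + p/(-181) = (-115 - 138)/(-99) + 0/(-181) = -253*(-1/99) + 0*(-1/181) = 23/9 + 0 = 23/9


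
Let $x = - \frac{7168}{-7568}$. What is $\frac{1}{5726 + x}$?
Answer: $\frac{473}{2708846} \approx 0.00017461$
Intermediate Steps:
$x = \frac{448}{473}$ ($x = \left(-7168\right) \left(- \frac{1}{7568}\right) = \frac{448}{473} \approx 0.94715$)
$\frac{1}{5726 + x} = \frac{1}{5726 + \frac{448}{473}} = \frac{1}{\frac{2708846}{473}} = \frac{473}{2708846}$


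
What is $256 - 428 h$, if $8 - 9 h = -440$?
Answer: $- \frac{189440}{9} \approx -21049.0$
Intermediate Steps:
$h = \frac{448}{9}$ ($h = \frac{8}{9} - - \frac{440}{9} = \frac{8}{9} + \frac{440}{9} = \frac{448}{9} \approx 49.778$)
$256 - 428 h = 256 - \frac{191744}{9} = - \frac{189440}{9}$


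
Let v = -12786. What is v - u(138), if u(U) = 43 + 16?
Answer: -12845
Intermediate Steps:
u(U) = 59
v - u(138) = -12786 - 1*59 = -12786 - 59 = -12845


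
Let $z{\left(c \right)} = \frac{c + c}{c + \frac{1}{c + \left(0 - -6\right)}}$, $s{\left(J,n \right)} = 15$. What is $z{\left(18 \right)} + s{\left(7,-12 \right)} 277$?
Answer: $\frac{1799979}{433} \approx 4157.0$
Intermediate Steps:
$z{\left(c \right)} = \frac{2 c}{c + \frac{1}{6 + c}}$ ($z{\left(c \right)} = \frac{2 c}{c + \frac{1}{c + \left(0 + 6\right)}} = \frac{2 c}{c + \frac{1}{c + 6}} = \frac{2 c}{c + \frac{1}{6 + c}}$)
$z{\left(18 \right)} + s{\left(7,-12 \right)} 277 = 2 \cdot 18 \frac{1}{1 + 18^{2} + 6 \cdot 18} \left(6 + 18\right) + 15 \cdot 277 = 2 \cdot 18 \frac{1}{1 + 324 + 108} \cdot 24 + 4155 = 2 \cdot 18 \cdot \frac{1}{433} \cdot 24 + 4155 = \frac{864}{433} + 4155 = \frac{1799979}{433}$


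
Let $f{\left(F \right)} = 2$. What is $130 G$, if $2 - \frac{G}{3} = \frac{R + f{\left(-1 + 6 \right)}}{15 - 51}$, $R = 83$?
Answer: $\frac{10205}{6} \approx 1700.8$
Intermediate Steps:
$G = \frac{157}{12}$ ($G = 6 - 3 \frac{83 + 2}{15 - 51} = 6 - 3 \frac{85}{-36} = 6 - 3 \cdot 85 \left(- \frac{1}{36}\right) = 6 - - \frac{85}{12} = 6 + \frac{85}{12} = \frac{157}{12} \approx 13.083$)
$130 G = 130 \cdot \frac{157}{12} = \frac{10205}{6}$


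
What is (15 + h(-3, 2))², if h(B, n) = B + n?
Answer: 196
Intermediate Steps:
(15 + h(-3, 2))² = (15 + (-3 + 2))² = (15 - 1)² = 14² = 196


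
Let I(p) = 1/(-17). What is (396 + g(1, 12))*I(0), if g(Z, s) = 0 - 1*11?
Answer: -385/17 ≈ -22.647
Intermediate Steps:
I(p) = -1/17
g(Z, s) = -11 (g(Z, s) = 0 - 11 = -11)
(396 + g(1, 12))*I(0) = (396 - 11)*(-1/17) = 385*(-1/17) = -385/17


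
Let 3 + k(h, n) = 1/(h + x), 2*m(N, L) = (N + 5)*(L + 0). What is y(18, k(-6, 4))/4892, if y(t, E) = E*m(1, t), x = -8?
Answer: -1161/34244 ≈ -0.033904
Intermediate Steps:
m(N, L) = L*(5 + N)/2 (m(N, L) = ((N + 5)*(L + 0))/2 = ((5 + N)*L)/2 = (L*(5 + N))/2 = L*(5 + N)/2)
k(h, n) = -3 + 1/(-8 + h) (k(h, n) = -3 + 1/(h - 8) = -3 + 1/(-8 + h))
y(t, E) = 3*E*t (y(t, E) = E*(t*(5 + 1)/2) = E*((½)*t*6) = E*(3*t) = 3*E*t)
y(18, k(-6, 4))/4892 = (3*((25 - 3*(-6))/(-8 - 6))*18)/4892 = (3*((25 + 18)/(-14))*18)*(1/4892) = (3*(-1/14*43)*18)*(1/4892) = (3*(-43/14)*18)*(1/4892) = -1161/7*1/4892 = -1161/34244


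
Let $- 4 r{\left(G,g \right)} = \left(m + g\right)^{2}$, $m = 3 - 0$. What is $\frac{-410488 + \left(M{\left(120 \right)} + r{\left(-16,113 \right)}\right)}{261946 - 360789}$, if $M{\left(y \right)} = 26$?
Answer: $\frac{413826}{98843} \approx 4.1867$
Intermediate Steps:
$m = 3$ ($m = 3 + 0 = 3$)
$r{\left(G,g \right)} = - \frac{\left(3 + g\right)^{2}}{4}$
$\frac{-410488 + \left(M{\left(120 \right)} + r{\left(-16,113 \right)}\right)}{261946 - 360789} = \frac{-410488 + \left(26 - \frac{\left(3 + 113\right)^{2}}{4}\right)}{261946 - 360789} = \frac{-410488 + \left(26 - \frac{116^{2}}{4}\right)}{-98843} = \left(-410488 + \left(26 - 3364\right)\right) \left(- \frac{1}{98843}\right) = \left(-410488 - 3338\right) \left(- \frac{1}{98843}\right) = \left(-413826\right) \left(- \frac{1}{98843}\right) = \frac{413826}{98843}$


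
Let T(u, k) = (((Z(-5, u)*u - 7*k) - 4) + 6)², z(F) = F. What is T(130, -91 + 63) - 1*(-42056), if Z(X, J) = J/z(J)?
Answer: 149640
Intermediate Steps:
Z(X, J) = 1 (Z(X, J) = J/J = 1)
T(u, k) = (2 + u - 7*k)² (T(u, k) = (((1*u - 7*k) - 4) + 6)² = (((u - 7*k) - 4) + 6)² = ((-4 + u - 7*k) + 6)² = (2 + u - 7*k)²)
T(130, -91 + 63) - 1*(-42056) = (2 + 130 - 7*(-91 + 63))² - 1*(-42056) = (2 + 130 - 7*(-28))² + 42056 = (2 + 130 + 196)² + 42056 = 328² + 42056 = 107584 + 42056 = 149640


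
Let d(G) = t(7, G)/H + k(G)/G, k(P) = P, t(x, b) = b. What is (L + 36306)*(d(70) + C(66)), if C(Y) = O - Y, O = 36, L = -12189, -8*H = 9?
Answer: -6600019/3 ≈ -2.2000e+6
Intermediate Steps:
H = -9/8 (H = -⅛*9 = -9/8 ≈ -1.1250)
d(G) = 1 - 8*G/9 (d(G) = G/(-9/8) + G/G = G*(-8/9) + 1 = -8*G/9 + 1 = 1 - 8*G/9)
C(Y) = 36 - Y
(L + 36306)*(d(70) + C(66)) = (-12189 + 36306)*((1 - 8/9*70) + (36 - 1*66)) = 24117*((1 - 560/9) + (36 - 66)) = 24117*(-551/9 - 30) = 24117*(-821/9) = -6600019/3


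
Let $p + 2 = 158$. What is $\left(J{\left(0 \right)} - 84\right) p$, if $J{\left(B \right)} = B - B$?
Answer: $-13104$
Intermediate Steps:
$p = 156$ ($p = -2 + 158 = 156$)
$J{\left(B \right)} = 0$
$\left(J{\left(0 \right)} - 84\right) p = \left(0 - 84\right) 156 = \left(-84\right) 156 = -13104$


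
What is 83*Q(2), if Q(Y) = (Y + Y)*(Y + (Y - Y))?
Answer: 664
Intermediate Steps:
Q(Y) = 2*Y² (Q(Y) = (2*Y)*(Y + 0) = (2*Y)*Y = 2*Y²)
83*Q(2) = 83*(2*2²) = 83*(2*4) = 83*8 = 664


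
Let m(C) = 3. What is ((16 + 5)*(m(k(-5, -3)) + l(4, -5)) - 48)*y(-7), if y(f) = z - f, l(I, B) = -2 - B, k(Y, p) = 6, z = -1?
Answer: 468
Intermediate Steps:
y(f) = -1 - f
((16 + 5)*(m(k(-5, -3)) + l(4, -5)) - 48)*y(-7) = ((16 + 5)*(3 + (-2 - 1*(-5))) - 48)*(-1 - 1*(-7)) = (21*(3 + (-2 + 5)) - 48)*(-1 + 7) = (21*(3 + 3) - 48)*6 = (21*6 - 48)*6 = (126 - 48)*6 = 78*6 = 468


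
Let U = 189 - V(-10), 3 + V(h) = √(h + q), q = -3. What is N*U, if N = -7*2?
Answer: -2688 + 14*I*√13 ≈ -2688.0 + 50.478*I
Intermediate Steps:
V(h) = -3 + √(-3 + h) (V(h) = -3 + √(h - 3) = -3 + √(-3 + h))
N = -14
U = 192 - I*√13 (U = 189 - (-3 + √(-3 - 10)) = 189 - (-3 + √(-13)) = 189 - (-3 + I*√13) = 189 + (3 - I*√13) = 192 - I*√13 ≈ 192.0 - 3.6056*I)
N*U = -14*(192 - I*√13) = -2688 + 14*I*√13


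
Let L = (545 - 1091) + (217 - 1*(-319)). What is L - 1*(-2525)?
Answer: 2515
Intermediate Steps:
L = -10 (L = -546 + (217 + 319) = -546 + 536 = -10)
L - 1*(-2525) = -10 - 1*(-2525) = -10 + 2525 = 2515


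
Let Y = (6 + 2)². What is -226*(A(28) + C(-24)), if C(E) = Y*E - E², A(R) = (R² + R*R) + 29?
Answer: 116390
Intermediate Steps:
Y = 64 (Y = 8² = 64)
A(R) = 29 + 2*R² (A(R) = (R² + R²) + 29 = 2*R² + 29 = 29 + 2*R²)
C(E) = -E² + 64*E (C(E) = 64*E - E² = -E² + 64*E)
-226*(A(28) + C(-24)) = -226*((29 + 2*28²) - 24*(64 - 1*(-24))) = -226*((29 + 2*784) - 24*(64 + 24)) = -226*((29 + 1568) - 24*88) = -226*(1597 - 2112) = -226*(-515) = 116390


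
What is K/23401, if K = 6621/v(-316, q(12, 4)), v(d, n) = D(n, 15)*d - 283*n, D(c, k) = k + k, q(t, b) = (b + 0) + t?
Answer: -6621/327801208 ≈ -2.0198e-5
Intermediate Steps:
q(t, b) = b + t
D(c, k) = 2*k
v(d, n) = -283*n + 30*d (v(d, n) = (2*15)*d - 283*n = 30*d - 283*n = -283*n + 30*d)
K = -6621/14008 (K = 6621/(-283*(4 + 12) + 30*(-316)) = 6621/(-283*16 - 9480) = 6621/(-4528 - 9480) = 6621/(-14008) = 6621*(-1/14008) = -6621/14008 ≈ -0.47266)
K/23401 = -6621/14008/23401 = -6621/14008*1/23401 = -6621/327801208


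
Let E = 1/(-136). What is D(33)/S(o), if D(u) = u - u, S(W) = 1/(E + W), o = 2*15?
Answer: 0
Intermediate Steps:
E = -1/136 ≈ -0.0073529
o = 30
S(W) = 1/(-1/136 + W)
D(u) = 0
D(33)/S(o) = 0/((136/(-1 + 136*30))) = 0/((136/(-1 + 4080))) = 0/((136/4079)) = 0/((136*(1/4079))) = 0/(136/4079) = 0*(4079/136) = 0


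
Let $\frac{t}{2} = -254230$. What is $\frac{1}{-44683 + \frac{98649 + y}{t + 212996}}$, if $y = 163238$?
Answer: $- \frac{295464}{13202479799} \approx -2.2379 \cdot 10^{-5}$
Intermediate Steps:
$t = -508460$ ($t = 2 \left(-254230\right) = -508460$)
$\frac{1}{-44683 + \frac{98649 + y}{t + 212996}} = \frac{1}{-44683 + \frac{98649 + 163238}{-508460 + 212996}} = \frac{1}{-44683 + \frac{261887}{-295464}} = \frac{1}{-44683 + 261887 \left(- \frac{1}{295464}\right)} = \frac{1}{-44683 - \frac{261887}{295464}} = \frac{1}{- \frac{13202479799}{295464}} = - \frac{295464}{13202479799}$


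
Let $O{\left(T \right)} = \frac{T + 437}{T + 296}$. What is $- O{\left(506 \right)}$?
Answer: $- \frac{943}{802} \approx -1.1758$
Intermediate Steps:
$O{\left(T \right)} = \frac{437 + T}{296 + T}$
$- O{\left(506 \right)} = - \frac{437 + 506}{296 + 506} = - \frac{943}{802}$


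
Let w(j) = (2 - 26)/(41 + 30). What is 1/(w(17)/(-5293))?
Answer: 375803/24 ≈ 15658.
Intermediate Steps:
w(j) = -24/71
1/(w(17)/(-5293)) = 1/(-24/71/(-5293)) = 1/(-24/71*(-1/5293)) = 1/(24/375803) = 375803/24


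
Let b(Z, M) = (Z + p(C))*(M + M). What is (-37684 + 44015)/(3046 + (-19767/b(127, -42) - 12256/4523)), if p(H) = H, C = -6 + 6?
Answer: 101826461828/48977437959 ≈ 2.0790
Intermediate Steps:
C = 0
b(Z, M) = 2*M*Z (b(Z, M) = (Z + 0)*(M + M) = Z*(2*M) = 2*M*Z)
(-37684 + 44015)/(3046 + (-19767/b(127, -42) - 12256/4523)) = (-37684 + 44015)/(3046 + (-19767/(2*(-42)*127) - 12256/4523)) = 6331/(3046 + (-19767/(-10668) - 12256*1/4523)) = 6331/(3046 + (-19767*(-1/10668) - 12256/4523)) = 6331/(3046 + (6589/3556 - 12256/4523)) = 6331/(3046 - 13780289/16083788) = 6331/(48977437959/16083788) = 6331*(16083788/48977437959) = 101826461828/48977437959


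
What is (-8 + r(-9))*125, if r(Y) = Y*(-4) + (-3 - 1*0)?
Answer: 3125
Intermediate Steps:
r(Y) = -3 - 4*Y (r(Y) = -4*Y + (-3 + 0) = -4*Y - 3 = -3 - 4*Y)
(-8 + r(-9))*125 = (-8 + (-3 - 4*(-9)))*125 = (-8 + (-3 + 36))*125 = (-8 + 33)*125 = 25*125 = 3125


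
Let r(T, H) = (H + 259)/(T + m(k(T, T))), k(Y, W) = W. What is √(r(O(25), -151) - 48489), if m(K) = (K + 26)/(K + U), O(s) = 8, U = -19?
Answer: I*√48467 ≈ 220.15*I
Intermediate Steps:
m(K) = (26 + K)/(-19 + K) (m(K) = (K + 26)/(K - 19) = (26 + K)/(-19 + K))
r(T, H) = (259 + H)/(T + (26 + T)/(-19 + T)) (r(T, H) = (H + 259)/(T + (26 + T)/(-19 + T)) = (259 + H)/(T + (26 + T)/(-19 + T)))
√(r(O(25), -151) - 48489) = √((-19 + 8)*(259 - 151)/(26 + 8 + 8*(-19 + 8)) - 48489) = √(-11*108/(26 + 8 + 8*(-11)) - 48489) = √(-11*108/(26 + 8 - 88) - 48489) = √(-11*108/(-54) - 48489) = √(-1/54*(-11)*108 - 48489) = √(22 - 48489) = √(-48467) = I*√48467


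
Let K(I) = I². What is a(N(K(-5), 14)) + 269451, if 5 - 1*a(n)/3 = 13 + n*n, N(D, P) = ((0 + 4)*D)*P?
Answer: -5610573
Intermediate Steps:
N(D, P) = 4*D*P (N(D, P) = (4*D)*P = 4*D*P)
a(n) = -24 - 3*n² (a(n) = 15 - 3*(13 + n*n) = 15 - 3*(13 + n²) = 15 + (-39 - 3*n²) = -24 - 3*n²)
a(N(K(-5), 14)) + 269451 = (-24 - 3*(4*(-5)²*14)²) + 269451 = (-24 - 3*(4*25*14)²) + 269451 = (-24 - 3*1400²) + 269451 = (-24 - 3*1960000) + 269451 = (-24 - 5880000) + 269451 = -5880024 + 269451 = -5610573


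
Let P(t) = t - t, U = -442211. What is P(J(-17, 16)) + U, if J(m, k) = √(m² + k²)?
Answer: -442211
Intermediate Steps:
J(m, k) = √(k² + m²)
P(t) = 0
P(J(-17, 16)) + U = 0 - 442211 = -442211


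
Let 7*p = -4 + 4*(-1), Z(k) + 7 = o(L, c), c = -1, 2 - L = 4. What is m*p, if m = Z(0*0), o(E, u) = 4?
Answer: 24/7 ≈ 3.4286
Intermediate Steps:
L = -2 (L = 2 - 1*4 = 2 - 4 = -2)
Z(k) = -3 (Z(k) = -7 + 4 = -3)
m = -3
p = -8/7 (p = (-4 + 4*(-1))/7 = (-4 - 4)/7 = (⅐)*(-8) = -8/7 ≈ -1.1429)
m*p = -3*(-8/7) = 24/7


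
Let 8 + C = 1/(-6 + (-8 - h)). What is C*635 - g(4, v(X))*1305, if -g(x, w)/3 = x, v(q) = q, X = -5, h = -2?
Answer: 126325/12 ≈ 10527.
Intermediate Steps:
g(x, w) = -3*x
C = -97/12 (C = -8 + 1/(-6 + (-8 - 1*(-2))) = -8 + 1/(-6 + (-8 + 2)) = -8 + 1/(-6 - 6) = -8 + 1/(-12) = -8 - 1/12 = -97/12 ≈ -8.0833)
C*635 - g(4, v(X))*1305 = -97/12*635 - (-3*4)*1305 = -61595/12 - (-12)*1305 = -61595/12 - 1*(-15660) = -61595/12 + 15660 = 126325/12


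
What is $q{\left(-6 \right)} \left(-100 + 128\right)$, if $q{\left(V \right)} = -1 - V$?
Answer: $140$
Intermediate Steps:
$q{\left(-6 \right)} \left(-100 + 128\right) = \left(-1 - -6\right) \left(-100 + 128\right) = \left(-1 + 6\right) 28 = 5 \cdot 28 = 140$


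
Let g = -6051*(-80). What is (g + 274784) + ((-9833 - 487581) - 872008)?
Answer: -610558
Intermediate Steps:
g = 484080
(g + 274784) + ((-9833 - 487581) - 872008) = (484080 + 274784) + ((-9833 - 487581) - 872008) = 758864 + (-497414 - 872008) = 758864 - 1369422 = -610558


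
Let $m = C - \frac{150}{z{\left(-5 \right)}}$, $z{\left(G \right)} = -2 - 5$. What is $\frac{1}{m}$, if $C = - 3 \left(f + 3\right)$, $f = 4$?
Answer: $\frac{7}{3} \approx 2.3333$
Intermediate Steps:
$z{\left(G \right)} = -7$ ($z{\left(G \right)} = -2 - 5 = -7$)
$C = -21$ ($C = - 3 \left(4 + 3\right) = \left(-3\right) 7 = -21$)
$m = \frac{3}{7}$ ($m = -21 - \frac{150}{-7} = -21 - - \frac{150}{7} = -21 + \frac{150}{7} = \frac{3}{7} \approx 0.42857$)
$\frac{1}{m} = \frac{1}{\frac{3}{7}} = \frac{7}{3}$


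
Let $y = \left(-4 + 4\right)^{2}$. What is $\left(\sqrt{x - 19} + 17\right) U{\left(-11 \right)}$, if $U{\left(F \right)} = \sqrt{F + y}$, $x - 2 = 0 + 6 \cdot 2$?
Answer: $- \sqrt{55} + 17 i \sqrt{11} \approx -7.4162 + 56.383 i$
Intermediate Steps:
$x = 14$ ($x = 2 + \left(0 + 6 \cdot 2\right) = 2 + \left(0 + 12\right) = 2 + 12 = 14$)
$y = 0$ ($y = 0^{2} = 0$)
$U{\left(F \right)} = \sqrt{F}$ ($U{\left(F \right)} = \sqrt{F + 0} = \sqrt{F}$)
$\left(\sqrt{x - 19} + 17\right) U{\left(-11 \right)} = \left(\sqrt{14 - 19} + 17\right) \sqrt{-11} = \left(\sqrt{-5} + 17\right) i \sqrt{11} = \left(i \sqrt{5} + 17\right) i \sqrt{11} = \left(17 + i \sqrt{5}\right) i \sqrt{11} = i \sqrt{11} \left(17 + i \sqrt{5}\right)$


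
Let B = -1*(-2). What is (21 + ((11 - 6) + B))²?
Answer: 784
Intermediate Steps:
B = 2
(21 + ((11 - 6) + B))² = (21 + ((11 - 6) + 2))² = (21 + (5 + 2))² = (21 + 7)² = 28² = 784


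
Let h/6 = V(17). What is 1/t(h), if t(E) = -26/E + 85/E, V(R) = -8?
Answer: -48/59 ≈ -0.81356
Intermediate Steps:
h = -48 (h = 6*(-8) = -48)
t(E) = 59/E
1/t(h) = 1/(59/(-48)) = 1/(59*(-1/48)) = 1/(-59/48) = -48/59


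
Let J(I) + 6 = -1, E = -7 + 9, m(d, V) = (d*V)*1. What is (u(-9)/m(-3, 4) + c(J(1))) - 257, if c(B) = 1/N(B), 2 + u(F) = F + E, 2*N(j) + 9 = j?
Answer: -2051/8 ≈ -256.38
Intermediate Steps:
m(d, V) = V*d (m(d, V) = (V*d)*1 = V*d)
E = 2
N(j) = -9/2 + j/2
J(I) = -7 (J(I) = -6 - 1 = -7)
u(F) = F (u(F) = -2 + (F + 2) = -2 + (2 + F) = F)
c(B) = 1/(-9/2 + B/2)
(u(-9)/m(-3, 4) + c(J(1))) - 257 = (-9/(4*(-3)) + 2/(-9 - 7)) - 257 = (-9/(-12) + 2/(-16)) - 257 = (-9*(-1/12) + 2*(-1/16)) - 257 = (¾ - ⅛) - 257 = 5/8 - 257 = -2051/8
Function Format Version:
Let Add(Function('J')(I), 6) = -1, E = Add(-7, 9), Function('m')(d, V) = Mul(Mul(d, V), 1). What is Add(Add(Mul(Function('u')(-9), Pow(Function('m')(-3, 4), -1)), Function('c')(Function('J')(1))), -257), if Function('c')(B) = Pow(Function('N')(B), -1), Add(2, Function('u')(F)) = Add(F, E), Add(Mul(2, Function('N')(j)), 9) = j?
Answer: Rational(-2051, 8) ≈ -256.38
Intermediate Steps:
Function('m')(d, V) = Mul(V, d) (Function('m')(d, V) = Mul(Mul(V, d), 1) = Mul(V, d))
E = 2
Function('N')(j) = Add(Rational(-9, 2), Mul(Rational(1, 2), j))
Function('J')(I) = -7 (Function('J')(I) = Add(-6, -1) = -7)
Function('u')(F) = F (Function('u')(F) = Add(-2, Add(F, 2)) = Add(-2, Add(2, F)) = F)
Function('c')(B) = Pow(Add(Rational(-9, 2), Mul(Rational(1, 2), B)), -1)
Add(Add(Mul(Function('u')(-9), Pow(Function('m')(-3, 4), -1)), Function('c')(Function('J')(1))), -257) = Add(Add(Mul(-9, Pow(Mul(4, -3), -1)), Mul(2, Pow(Add(-9, -7), -1))), -257) = Add(Add(Mul(-9, Pow(-12, -1)), Mul(2, Pow(-16, -1))), -257) = Add(Add(Mul(-9, Rational(-1, 12)), Mul(2, Rational(-1, 16))), -257) = Add(Add(Rational(3, 4), Rational(-1, 8)), -257) = Add(Rational(5, 8), -257) = Rational(-2051, 8)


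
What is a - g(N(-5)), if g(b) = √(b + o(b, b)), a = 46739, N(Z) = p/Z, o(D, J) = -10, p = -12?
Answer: 46739 - I*√190/5 ≈ 46739.0 - 2.7568*I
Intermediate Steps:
N(Z) = -12/Z
g(b) = √(-10 + b) (g(b) = √(b - 10) = √(-10 + b))
a - g(N(-5)) = 46739 - √(-10 - 12/(-5)) = 46739 - √(-10 - 12*(-⅕)) = 46739 - √(-10 + 12/5) = 46739 - √(-38/5) = 46739 - I*√190/5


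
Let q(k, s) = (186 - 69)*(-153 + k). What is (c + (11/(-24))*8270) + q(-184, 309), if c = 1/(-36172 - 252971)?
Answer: -49986367177/1156572 ≈ -43219.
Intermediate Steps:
q(k, s) = -17901 + 117*k (q(k, s) = 117*(-153 + k) = -17901 + 117*k)
c = -1/289143 (c = 1/(-289143) = -1/289143 ≈ -3.4585e-6)
(c + (11/(-24))*8270) + q(-184, 309) = (-1/289143 + (11/(-24))*8270) + (-17901 + 117*(-184)) = (-1/289143 + (11*(-1/24))*8270) + (-17901 - 21528) = (-1/289143 - 11/24*8270) - 39429 = (-1/289143 - 45485/12) - 39429 = -4383889789/1156572 - 39429 = -49986367177/1156572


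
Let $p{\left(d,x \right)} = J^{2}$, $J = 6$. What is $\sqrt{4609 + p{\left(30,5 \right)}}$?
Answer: $\sqrt{4645} \approx 68.154$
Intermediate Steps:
$p{\left(d,x \right)} = 36$ ($p{\left(d,x \right)} = 6^{2} = 36$)
$\sqrt{4609 + p{\left(30,5 \right)}} = \sqrt{4609 + 36} = \sqrt{4645}$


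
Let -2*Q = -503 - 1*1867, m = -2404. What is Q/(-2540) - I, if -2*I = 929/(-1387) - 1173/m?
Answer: -472128593/846924392 ≈ -0.55746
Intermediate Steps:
Q = 1185 (Q = -(-503 - 1*1867)/2 = -(-503 - 1867)/2 = -½*(-2370) = 1185)
I = 606365/6668696 (I = -(929/(-1387) - 1173/(-2404))/2 = -(929*(-1/1387) - 1173*(-1/2404))/2 = -(-929/1387 + 1173/2404)/2 = -½*(-606365/3334348) = 606365/6668696 ≈ 0.090927)
Q/(-2540) - I = 1185/(-2540) - 1*606365/6668696 = 1185*(-1/2540) - 606365/6668696 = -237/508 - 606365/6668696 = -472128593/846924392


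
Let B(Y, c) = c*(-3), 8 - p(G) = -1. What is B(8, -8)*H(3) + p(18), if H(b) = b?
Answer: 81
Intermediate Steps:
p(G) = 9 (p(G) = 8 - 1*(-1) = 8 + 1 = 9)
B(Y, c) = -3*c
B(8, -8)*H(3) + p(18) = -3*(-8)*3 + 9 = 24*3 + 9 = 72 + 9 = 81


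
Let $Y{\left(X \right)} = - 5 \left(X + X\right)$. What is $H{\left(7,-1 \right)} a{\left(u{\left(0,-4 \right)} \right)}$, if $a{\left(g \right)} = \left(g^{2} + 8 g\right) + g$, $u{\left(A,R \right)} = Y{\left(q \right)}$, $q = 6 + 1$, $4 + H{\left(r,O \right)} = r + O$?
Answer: $8540$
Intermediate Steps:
$H{\left(r,O \right)} = -4 + O + r$ ($H{\left(r,O \right)} = -4 + \left(r + O\right) = -4 + \left(O + r\right) = -4 + O + r$)
$q = 7$
$Y{\left(X \right)} = - 10 X$ ($Y{\left(X \right)} = - 5 \cdot 2 X = - 10 X$)
$u{\left(A,R \right)} = -70$ ($u{\left(A,R \right)} = \left(-10\right) 7 = -70$)
$a{\left(g \right)} = g^{2} + 9 g$
$H{\left(7,-1 \right)} a{\left(u{\left(0,-4 \right)} \right)} = \left(-4 - 1 + 7\right) \left(- 70 \left(9 - 70\right)\right) = 2 \left(\left(-70\right) \left(-61\right)\right) = 2 \cdot 4270 = 8540$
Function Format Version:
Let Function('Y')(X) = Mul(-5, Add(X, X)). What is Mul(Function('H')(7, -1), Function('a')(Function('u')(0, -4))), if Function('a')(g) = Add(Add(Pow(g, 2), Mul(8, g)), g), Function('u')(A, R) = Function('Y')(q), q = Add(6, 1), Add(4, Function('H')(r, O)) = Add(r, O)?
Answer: 8540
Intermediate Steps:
Function('H')(r, O) = Add(-4, O, r) (Function('H')(r, O) = Add(-4, Add(r, O)) = Add(-4, Add(O, r)) = Add(-4, O, r))
q = 7
Function('Y')(X) = Mul(-10, X) (Function('Y')(X) = Mul(-5, Mul(2, X)) = Mul(-10, X))
Function('u')(A, R) = -70 (Function('u')(A, R) = Mul(-10, 7) = -70)
Function('a')(g) = Add(Pow(g, 2), Mul(9, g))
Mul(Function('H')(7, -1), Function('a')(Function('u')(0, -4))) = Mul(Add(-4, -1, 7), Mul(-70, Add(9, -70))) = Mul(2, Mul(-70, -61)) = Mul(2, 4270) = 8540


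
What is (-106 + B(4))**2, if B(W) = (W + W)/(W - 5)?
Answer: 12996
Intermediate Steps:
B(W) = 2*W/(-5 + W) (B(W) = (2*W)/(-5 + W) = 2*W/(-5 + W))
(-106 + B(4))**2 = (-106 + 2*4/(-5 + 4))**2 = (-106 + 2*4/(-1))**2 = (-106 + 2*4*(-1))**2 = (-106 - 8)**2 = (-114)**2 = 12996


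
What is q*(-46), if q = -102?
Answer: 4692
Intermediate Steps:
q*(-46) = -102*(-46) = 4692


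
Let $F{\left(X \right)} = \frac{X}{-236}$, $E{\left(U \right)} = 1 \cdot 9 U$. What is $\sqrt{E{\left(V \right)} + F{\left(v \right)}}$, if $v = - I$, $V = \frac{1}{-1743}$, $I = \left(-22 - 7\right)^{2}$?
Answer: $\frac{\sqrt{16725169727}}{68558} \approx 1.8864$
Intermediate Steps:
$I = 841$ ($I = \left(-29\right)^{2} = 841$)
$V = - \frac{1}{1743} \approx -0.00057372$
$E{\left(U \right)} = 9 U$
$v = -841$ ($v = \left(-1\right) 841 = -841$)
$F{\left(X \right)} = - \frac{X}{236}$ ($F{\left(X \right)} = X \left(- \frac{1}{236}\right) = - \frac{X}{236}$)
$\sqrt{E{\left(V \right)} + F{\left(v \right)}} = \sqrt{9 \left(- \frac{1}{1743}\right) - - \frac{841}{236}} = \sqrt{- \frac{3}{581} + \frac{841}{236}} = \sqrt{\frac{487913}{137116}} = \frac{\sqrt{16725169727}}{68558}$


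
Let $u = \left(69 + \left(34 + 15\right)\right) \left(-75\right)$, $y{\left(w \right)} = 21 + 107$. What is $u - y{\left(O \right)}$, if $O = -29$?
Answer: $-8978$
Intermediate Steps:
$y{\left(w \right)} = 128$
$u = -8850$ ($u = \left(69 + 49\right) \left(-75\right) = 118 \left(-75\right) = -8850$)
$u - y{\left(O \right)} = -8850 - 128 = -8978$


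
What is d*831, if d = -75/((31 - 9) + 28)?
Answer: -2493/2 ≈ -1246.5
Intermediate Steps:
d = -3/2 (d = -75/(22 + 28) = -75/50 = -75*1/50 = -3/2 ≈ -1.5000)
d*831 = -3/2*831 = -2493/2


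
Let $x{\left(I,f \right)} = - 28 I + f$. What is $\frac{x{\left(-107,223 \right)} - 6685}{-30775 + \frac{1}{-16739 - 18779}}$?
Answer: $\frac{123105388}{1093066451} \approx 0.11262$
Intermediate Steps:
$x{\left(I,f \right)} = f - 28 I$
$\frac{x{\left(-107,223 \right)} - 6685}{-30775 + \frac{1}{-16739 - 18779}} = \frac{\left(223 - -2996\right) - 6685}{-30775 + \frac{1}{-16739 - 18779}} = \frac{\left(223 + 2996\right) - 6685}{-30775 + \frac{1}{-35518}} = \frac{3219 - 6685}{-30775 - \frac{1}{35518}} = - \frac{3466}{- \frac{1093066451}{35518}} = \left(-3466\right) \left(- \frac{35518}{1093066451}\right) = \frac{123105388}{1093066451}$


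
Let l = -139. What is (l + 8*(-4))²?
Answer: 29241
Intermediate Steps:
(l + 8*(-4))² = (-139 + 8*(-4))² = (-139 - 32)² = (-171)² = 29241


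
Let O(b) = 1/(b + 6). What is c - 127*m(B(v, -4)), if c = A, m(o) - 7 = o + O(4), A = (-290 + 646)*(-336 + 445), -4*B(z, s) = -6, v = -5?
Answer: 188559/5 ≈ 37712.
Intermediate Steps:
O(b) = 1/(6 + b)
B(z, s) = 3/2 (B(z, s) = -1/4*(-6) = 3/2)
A = 38804 (A = 356*109 = 38804)
m(o) = 71/10 + o (m(o) = 7 + (o + 1/(6 + 4)) = 7 + (o + 1/10) = 7 + (1/10 + o) = 71/10 + o)
c = 38804
c - 127*m(B(v, -4)) = 38804 - 127*(71/10 + 3/2) = 38804 - 127*43/5 = 38804 - 5461/5 = 188559/5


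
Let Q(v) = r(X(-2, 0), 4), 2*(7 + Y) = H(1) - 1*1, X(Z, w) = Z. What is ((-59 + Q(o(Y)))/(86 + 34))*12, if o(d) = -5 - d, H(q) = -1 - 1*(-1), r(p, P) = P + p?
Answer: -57/10 ≈ -5.7000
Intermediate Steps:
H(q) = 0 (H(q) = -1 + 1 = 0)
Y = -15/2 (Y = -7 + (0 - 1*1)/2 = -7 + (0 - 1)/2 = -7 + (½)*(-1) = -7 - ½ = -15/2 ≈ -7.5000)
Q(v) = 2 (Q(v) = 4 - 2 = 2)
((-59 + Q(o(Y)))/(86 + 34))*12 = ((-59 + 2)/(86 + 34))*12 = -57/120*12 = -57*1/120*12 = -19/40*12 = -57/10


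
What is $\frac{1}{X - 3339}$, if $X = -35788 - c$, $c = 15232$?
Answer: $- \frac{1}{54359} \approx -1.8396 \cdot 10^{-5}$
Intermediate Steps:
$X = -51020$ ($X = -35788 - 15232 = -51020$)
$\frac{1}{X - 3339} = \frac{1}{-51020 - 3339} = \frac{1}{-54359} = - \frac{1}{54359}$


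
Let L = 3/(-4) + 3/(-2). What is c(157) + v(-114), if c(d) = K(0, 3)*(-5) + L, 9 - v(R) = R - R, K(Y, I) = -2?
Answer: 67/4 ≈ 16.750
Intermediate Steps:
L = -9/4 (L = 3*(-¼) + 3*(-½) = -¾ - 3/2 = -9/4 ≈ -2.2500)
v(R) = 9 (v(R) = 9 - (R - R) = 9 - 1*0 = 9 + 0 = 9)
c(d) = 31/4 (c(d) = -2*(-5) - 9/4 = 10 - 9/4 = 31/4)
c(157) + v(-114) = 31/4 + 9 = 67/4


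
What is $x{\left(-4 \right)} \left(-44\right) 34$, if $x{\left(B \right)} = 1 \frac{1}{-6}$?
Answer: $\frac{748}{3} \approx 249.33$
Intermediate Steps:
$x{\left(B \right)} = - \frac{1}{6}$ ($x{\left(B \right)} = 1 \left(- \frac{1}{6}\right) = - \frac{1}{6}$)
$x{\left(-4 \right)} \left(-44\right) 34 = \left(- \frac{1}{6}\right) \left(-44\right) 34 = \frac{22}{3} \cdot 34 = \frac{748}{3}$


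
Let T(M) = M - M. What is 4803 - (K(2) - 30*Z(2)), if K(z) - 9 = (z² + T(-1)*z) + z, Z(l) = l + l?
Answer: 4908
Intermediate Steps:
Z(l) = 2*l
T(M) = 0
K(z) = 9 + z + z² (K(z) = 9 + ((z² + 0*z) + z) = 9 + ((z² + 0) + z) = 9 + (z² + z) = 9 + (z + z²) = 9 + z + z²)
4803 - (K(2) - 30*Z(2)) = 4803 - ((9 + 2 + 2²) - 60*2) = 4803 - ((9 + 2 + 4) - 30*4) = 4803 - (15 - 120) = 4803 - 1*(-105) = 4803 + 105 = 4908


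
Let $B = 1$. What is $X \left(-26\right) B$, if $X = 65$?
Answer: $-1690$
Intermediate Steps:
$X \left(-26\right) B = 65 \left(-26\right) 1 = \left(-1690\right) 1 = -1690$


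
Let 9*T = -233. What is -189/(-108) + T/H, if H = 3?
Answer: -743/108 ≈ -6.8796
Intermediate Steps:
T = -233/9 (T = (⅑)*(-233) = -233/9 ≈ -25.889)
-189/(-108) + T/H = -189/(-108) - 233/9/3 = -189*(-1/108) - 233/9*⅓ = 7/4 - 233/27 = -743/108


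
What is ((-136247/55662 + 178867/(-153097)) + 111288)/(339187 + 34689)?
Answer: 948330488993719/3186053581069464 ≈ 0.29765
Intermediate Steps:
((-136247/55662 + 178867/(-153097)) + 111288)/(339187 + 34689) = ((-136247*1/55662 + 178867*(-1/153097)) + 111288)/373876 = ((-136247/55662 - 178867/153097) + 111288)*(1/373876) = (-30815101913/8521685214 + 111288)*(1/373876) = (948330488993719/8521685214)*(1/373876) = 948330488993719/3186053581069464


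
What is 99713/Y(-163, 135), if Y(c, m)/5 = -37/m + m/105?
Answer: 18845757/956 ≈ 19713.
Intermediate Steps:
Y(c, m) = -185/m + m/21 (Y(c, m) = 5*(-37/m + m/105) = -185/m + m/21)
99713/Y(-163, 135) = 99713/(-185/135 + (1/21)*135) = 99713/(-185*1/135 + 45/7) = 99713/(-37/27 + 45/7) = 99713/(956/189) = 99713*(189/956) = 18845757/956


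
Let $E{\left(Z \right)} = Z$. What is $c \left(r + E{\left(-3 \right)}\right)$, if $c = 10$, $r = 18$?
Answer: $150$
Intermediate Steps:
$c \left(r + E{\left(-3 \right)}\right) = 10 \left(18 - 3\right) = 10 \cdot 15 = 150$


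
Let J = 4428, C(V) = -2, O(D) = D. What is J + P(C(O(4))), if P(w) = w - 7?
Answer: 4419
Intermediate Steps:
P(w) = -7 + w
J + P(C(O(4))) = 4428 + (-7 - 2) = 4428 - 9 = 4419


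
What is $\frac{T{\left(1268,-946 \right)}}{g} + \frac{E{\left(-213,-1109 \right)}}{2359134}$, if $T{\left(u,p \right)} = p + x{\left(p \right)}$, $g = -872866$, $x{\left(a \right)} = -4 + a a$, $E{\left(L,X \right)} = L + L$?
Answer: $- \frac{175779785530}{171600654837} \approx -1.0244$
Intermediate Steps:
$E{\left(L,X \right)} = 2 L$
$x{\left(a \right)} = -4 + a^{2}$
$T{\left(u,p \right)} = -4 + p + p^{2}$ ($T{\left(u,p \right)} = p + \left(-4 + p^{2}\right) = -4 + p + p^{2}$)
$\frac{T{\left(1268,-946 \right)}}{g} + \frac{E{\left(-213,-1109 \right)}}{2359134} = \frac{-4 - 946 + \left(-946\right)^{2}}{-872866} + \frac{2 \left(-213\right)}{2359134} = \left(-4 - 946 + 894916\right) \left(- \frac{1}{872866}\right) - \frac{71}{393189} = 893966 \left(- \frac{1}{872866}\right) - \frac{71}{393189} = - \frac{446983}{436433} - \frac{71}{393189} = - \frac{175779785530}{171600654837}$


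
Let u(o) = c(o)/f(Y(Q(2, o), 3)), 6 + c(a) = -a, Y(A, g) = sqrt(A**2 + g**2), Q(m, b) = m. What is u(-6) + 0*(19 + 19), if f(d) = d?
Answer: 0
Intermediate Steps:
c(a) = -6 - a
u(o) = sqrt(13)*(-6 - o)/13 (u(o) = (-6 - o)/(sqrt(2**2 + 3**2)) = (-6 - o)/(sqrt(4 + 9)) = (-6 - o)/(sqrt(13)) = (-6 - o)*(sqrt(13)/13) = sqrt(13)*(-6 - o)/13)
u(-6) + 0*(19 + 19) = sqrt(13)*(-6 - 1*(-6))/13 + 0*(19 + 19) = sqrt(13)*(-6 + 6)/13 + 0*38 = (1/13)*sqrt(13)*0 + 0 = 0 + 0 = 0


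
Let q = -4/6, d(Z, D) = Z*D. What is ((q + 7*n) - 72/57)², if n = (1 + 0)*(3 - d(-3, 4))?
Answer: 34515625/3249 ≈ 10623.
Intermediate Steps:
d(Z, D) = D*Z
q = -⅔ (q = (⅙)*(-4) = -⅔ ≈ -0.66667)
n = 15 (n = (1 + 0)*(3 - 4*(-3)) = 1*(3 - 1*(-12)) = 1*(3 + 12) = 1*15 = 15)
((q + 7*n) - 72/57)² = ((-⅔ + 7*15) - 72/57)² = ((-⅔ + 105) - 72*1/57)² = (313/3 - 24/19)² = (5875/57)² = 34515625/3249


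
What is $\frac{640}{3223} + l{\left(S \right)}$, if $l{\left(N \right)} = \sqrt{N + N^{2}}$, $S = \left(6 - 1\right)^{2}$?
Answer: $\frac{640}{3223} + 5 \sqrt{26} \approx 25.694$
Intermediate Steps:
$S = 25$ ($S = 5^{2} = 25$)
$\frac{640}{3223} + l{\left(S \right)} = \frac{640}{3223} + \sqrt{25 \left(1 + 25\right)} = 640 \cdot \frac{1}{3223} + \sqrt{25 \cdot 26} = \frac{640}{3223} + \sqrt{650} = \frac{640}{3223} + 5 \sqrt{26}$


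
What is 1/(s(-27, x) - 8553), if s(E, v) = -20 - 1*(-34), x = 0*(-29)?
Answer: -1/8539 ≈ -0.00011711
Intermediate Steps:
x = 0
s(E, v) = 14 (s(E, v) = -20 + 34 = 14)
1/(s(-27, x) - 8553) = 1/(14 - 8553) = 1/(-8539) = -1/8539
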